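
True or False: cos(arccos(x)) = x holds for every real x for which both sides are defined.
Claim: cos(arccos(x)) = x.
Reasoning: For -1 ≤ x ≤ 1 (where arccos is defined), arccos(x) is by definition an angle whose cosine equals x. Taking the cosine of that angle returns x. (Note the other order, arccos(cos x) = x, is NOT an identity.)
So the two sides agree for every real x for which both sides are defined.

Conclusion: True.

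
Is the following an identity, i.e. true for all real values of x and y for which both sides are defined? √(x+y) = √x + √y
Claim: √(x+y) = √x + √y.
Test a specific point where both sides are defined: x = 3/2, y = 3.
LHS = √(x+y) ≈ 2.1213
RHS = √x + √y ≈ 2.9568
Since 2.1213 ≠ 2.9568, the equation fails at this point, so it cannot hold for all real values of x and y for which both sides are defined.
Squaring the right side gives x + 2√(xy) + y, not x + y.

Conclusion: No, this is NOT an identity.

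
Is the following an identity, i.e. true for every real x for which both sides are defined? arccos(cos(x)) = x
Claim: arccos(cos(x)) = x.
Test a specific point where both sides are defined: x = -π/3.
LHS = arccos(cos(x)) ≈ 1.0472
RHS = x ≈ -1.0472
Since 1.0472 ≠ -1.0472, the equation fails at this point, so it cannot hold for every real x for which both sides are defined.
arccos only returns values in [0, π], so arccos(cos(x)) = x holds only for x in that interval, not for all real x.

Conclusion: No, this is NOT an identity.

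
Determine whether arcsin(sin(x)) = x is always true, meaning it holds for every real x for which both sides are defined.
Claim: arcsin(sin(x)) = x.
Test a specific point where both sides are defined: x = 3π/4.
LHS = arcsin(sin(x)) ≈ 0.7854
RHS = x ≈ 2.3562
Since 0.7854 ≠ 2.3562, the equation fails at this point, so it cannot hold for every real x for which both sides are defined.
arcsin only returns values in [-π/2, π/2], so arcsin(sin(x)) = x holds only for x in that interval, not for all real x.

Conclusion: No, this is NOT an identity.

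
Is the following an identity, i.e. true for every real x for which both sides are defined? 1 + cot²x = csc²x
Claim: 1 + cot²x = csc²x.
Reasoning: Start from sin²x + cos²x = 1 and divide every term by sin²x (allowed wherever cot x and csc x are defined): 1 + cot²x = 1/sin²x = csc²x.
So the two sides agree for every real x for which both sides are defined.

Conclusion: Yes, this is an identity.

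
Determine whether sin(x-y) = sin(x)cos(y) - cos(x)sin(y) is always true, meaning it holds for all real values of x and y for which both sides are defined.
Claim: sin(x-y) = sin(x)cos(y) - cos(x)sin(y).
Reasoning: Replace y by -y in sin(x+y) = sin(x)cos(y) + cos(x)sin(y) and use cos(-y) = cos(y), sin(-y) = -sin(y): sin(x-y) = sin(x)cos(y) - cos(x)sin(y).
So the two sides agree for all real values of x and y for which both sides are defined.

Conclusion: Yes, this is an identity.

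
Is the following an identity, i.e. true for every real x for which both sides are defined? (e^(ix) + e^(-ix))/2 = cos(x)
Claim: (e^(ix) + e^(-ix))/2 = cos(x).
Reasoning: By Euler's formula e^(ix) = cos(x) + i·sin(x) and e^(-ix) = cos(x) - i·sin(x). Adding cancels the sine terms: e^(ix) + e^(-ix) = 2cos(x); divide by 2.
So the two sides agree for every real x for which both sides are defined.

Conclusion: Yes, this is an identity.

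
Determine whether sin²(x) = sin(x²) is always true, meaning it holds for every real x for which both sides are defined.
Claim: sin²(x) = sin(x²).
Test a specific point where both sides are defined: x = π/2.
LHS = sin²(x) ≈ 1.0000
RHS = sin(x²) ≈ 0.6243
Since 1.0000 ≠ 0.6243, the equation fails at this point, so it cannot hold for every real x for which both sides are defined.
sin²(x) means (sin x)², squaring the output; sin(x²) squares the input. These are different functions.

Conclusion: No, this is NOT an identity.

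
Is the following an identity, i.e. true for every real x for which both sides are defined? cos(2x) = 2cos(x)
No, this is NOT an identity.

Claim: cos(2x) = 2cos(x).
Test a specific point where both sides are defined: x = 2π/3.
LHS = cos(2x) ≈ -0.5000
RHS = 2cos(x) ≈ -1.0000
Since -0.5000 ≠ -1.0000, the equation fails at this point, so it cannot hold for every real x for which both sides are defined.
The correct double-angle formula is cos(2x) = cos²x - sin²x.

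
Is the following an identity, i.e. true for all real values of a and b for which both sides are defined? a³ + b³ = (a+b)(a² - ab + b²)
Claim: a³ + b³ = (a+b)(a² - ab + b²).
Reasoning: Expand the right side: (a+b)(a² - ab + b²) = a³ - a²b + ab² + a²b - ab² + b³ = a³ + b³ (the middle terms cancel in pairs).
So the two sides agree for all real values of a and b for which both sides are defined.

Conclusion: Yes, this is an identity.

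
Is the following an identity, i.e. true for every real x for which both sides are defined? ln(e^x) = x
Claim: ln(e^x) = x.
Reasoning: ln is the inverse of the exponential: ln(e^x) asks for the exponent p with e^p = e^x, and since e^p is one-to-one that exponent is p = x.
So the two sides agree for every real x for which both sides are defined.

Conclusion: Yes, this is an identity.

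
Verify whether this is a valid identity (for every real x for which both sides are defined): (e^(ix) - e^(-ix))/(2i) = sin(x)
Yes, this is an identity.

Claim: (e^(ix) - e^(-ix))/(2i) = sin(x).
Reasoning: By Euler's formula e^(ix) = cos(x) + i·sin(x) and e^(-ix) = cos(x) - i·sin(x). Subtracting cancels the cosine terms: e^(ix) - e^(-ix) = 2i·sin(x); divide by 2i.
So the two sides agree for every real x for which both sides are defined.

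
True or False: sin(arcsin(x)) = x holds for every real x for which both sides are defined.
Claim: sin(arcsin(x)) = x.
Reasoning: For -1 ≤ x ≤ 1 (where arcsin is defined), arcsin(x) is by definition an angle whose sine equals x. Taking the sine of that angle returns x. (Note the other order, arcsin(sin x) = x, is NOT an identity.)
So the two sides agree for every real x for which both sides are defined.

Conclusion: True.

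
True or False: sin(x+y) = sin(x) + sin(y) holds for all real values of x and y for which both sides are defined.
Claim: sin(x+y) = sin(x) + sin(y).
Test a specific point where both sides are defined: x = -π/2, y = 3π/4.
LHS = sin(x+y) ≈ 0.7071
RHS = sin(x) + sin(y) ≈ -0.2929
Since 0.7071 ≠ -0.2929, the equation fails at this point, so it cannot hold for all real values of x and y for which both sides are defined.
The correct expansion is sin(x+y) = sin(x)cos(y) + cos(x)sin(y); sine is not additive.

Conclusion: False.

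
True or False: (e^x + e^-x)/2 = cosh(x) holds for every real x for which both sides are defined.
Claim: (e^x + e^-x)/2 = cosh(x).
Reasoning: This is exactly the definition of the hyperbolic cosine: cosh(x) := (e^x + e^-x)/2.
So the two sides agree for every real x for which both sides are defined.

Conclusion: True.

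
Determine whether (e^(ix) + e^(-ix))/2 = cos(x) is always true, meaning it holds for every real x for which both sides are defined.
Claim: (e^(ix) + e^(-ix))/2 = cos(x).
Reasoning: By Euler's formula e^(ix) = cos(x) + i·sin(x) and e^(-ix) = cos(x) - i·sin(x). Adding cancels the sine terms: e^(ix) + e^(-ix) = 2cos(x); divide by 2.
So the two sides agree for every real x for which both sides are defined.

Conclusion: Yes, this is an identity.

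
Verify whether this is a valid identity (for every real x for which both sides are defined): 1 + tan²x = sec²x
Claim: 1 + tan²x = sec²x.
Reasoning: Start from sin²x + cos²x = 1 and divide every term by cos²x (allowed wherever tan x and sec x are defined): tan²x + 1 = 1/cos²x = sec²x.
So the two sides agree for every real x for which both sides are defined.

Conclusion: Yes, this is an identity.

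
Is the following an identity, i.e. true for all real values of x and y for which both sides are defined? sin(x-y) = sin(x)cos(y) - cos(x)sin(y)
Yes, this is an identity.

Claim: sin(x-y) = sin(x)cos(y) - cos(x)sin(y).
Reasoning: Replace y by -y in sin(x+y) = sin(x)cos(y) + cos(x)sin(y) and use cos(-y) = cos(y), sin(-y) = -sin(y): sin(x-y) = sin(x)cos(y) - cos(x)sin(y).
So the two sides agree for all real values of x and y for which both sides are defined.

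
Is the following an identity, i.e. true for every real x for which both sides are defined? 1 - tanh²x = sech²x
Yes, this is an identity.

Claim: 1 - tanh²x = sech²x.
Reasoning: Divide cosh²x - sinh²x = 1 through by cosh²x (never zero): 1 - tanh²x = 1/cosh²x = sech²x.
So the two sides agree for every real x for which both sides are defined.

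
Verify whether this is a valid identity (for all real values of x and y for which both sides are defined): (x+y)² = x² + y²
No, this is NOT an identity.

Claim: (x+y)² = x² + y².
Test a specific point where both sides are defined: x = 1/2, y = 3/2.
LHS = (x+y)² ≈ 4.0000
RHS = x² + y² ≈ 2.5000
Since 4.0000 ≠ 2.5000, the equation fails at this point, so it cannot hold for all real values of x and y for which both sides are defined.
The correct expansion is (x+y)² = x² + 2xy + y²; the cross term 2xy is missing.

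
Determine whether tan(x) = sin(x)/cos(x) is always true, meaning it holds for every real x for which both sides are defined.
Claim: tan(x) = sin(x)/cos(x).
Reasoning: For an angle x whose terminal point on the unit circle is (cos x, sin x), tan(x) is defined as the ratio (second coordinate)/(first coordinate) = sin(x)/cos(x), wherever cos(x) ≠ 0.
So the two sides agree for every real x for which both sides are defined.

Conclusion: Yes, this is an identity.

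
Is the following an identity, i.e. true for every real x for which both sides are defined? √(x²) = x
Claim: √(x²) = x.
Test a specific point where both sides are defined: x = -3.
LHS = √(x²) ≈ 3.0000
RHS = x ≈ -3.0000
Since 3.0000 ≠ -3.0000, the equation fails at this point, so it cannot hold for every real x for which both sides are defined.
√(x²) = |x|, which differs from x whenever x < 0 (both sides are defined for every real x).

Conclusion: No, this is NOT an identity.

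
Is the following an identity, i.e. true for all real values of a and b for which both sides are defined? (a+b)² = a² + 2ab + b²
Yes, this is an identity.

Claim: (a+b)² = a² + 2ab + b².
Reasoning: Expand: (a+b)² = (a+b)(a+b) = a·a + a·b + b·a + b·b = a² + 2ab + b².
So the two sides agree for all real values of a and b for which both sides are defined.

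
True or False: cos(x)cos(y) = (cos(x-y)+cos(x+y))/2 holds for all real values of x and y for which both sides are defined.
True.

Claim: cos(x)cos(y) = (cos(x-y)+cos(x+y))/2.
Reasoning: cos(x-y) = cos(x)cos(y) + sin(x)sin(y) and cos(x+y) = cos(x)cos(y) - sin(x)sin(y). Adding, cos(x-y) + cos(x+y) = 2cos(x)cos(y); divide by 2.
So the two sides agree for all real values of x and y for which both sides are defined.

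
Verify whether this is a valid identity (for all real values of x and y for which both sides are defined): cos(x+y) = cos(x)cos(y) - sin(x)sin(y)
Claim: cos(x+y) = cos(x)cos(y) - sin(x)sin(y).
Reasoning: By Euler's formula e^(i(x+y)) = e^(ix)·e^(iy) = (cos x + i·sin x)(cos y + i·sin y). The real part of the left side is cos(x+y); the real part of the product is cos(x)cos(y) - sin(x)sin(y) (since i·i = -1).
So the two sides agree for all real values of x and y for which both sides are defined.

Conclusion: Yes, this is an identity.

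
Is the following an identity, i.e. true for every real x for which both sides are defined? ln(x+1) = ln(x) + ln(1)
No, this is NOT an identity.

Claim: ln(x+1) = ln(x) + ln(1).
Test a specific point where both sides are defined: x = 3/2.
LHS = ln(x+1) ≈ 0.9163
RHS = ln(x) + ln(1) ≈ 0.4055
Since 0.9163 ≠ 0.4055, the equation fails at this point, so it cannot hold for every real x for which both sides are defined.
ln(1) = 0, so the right side is just ln(x), which differs from ln(x+1).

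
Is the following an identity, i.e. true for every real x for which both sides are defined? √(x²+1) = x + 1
No, this is NOT an identity.

Claim: √(x²+1) = x + 1.
Test a specific point where both sides are defined: x = 5.
LHS = √(x²+1) ≈ 5.0990
RHS = x + 1 ≈ 6.0000
Since 5.0990 ≠ 6.0000, the equation fails at this point, so it cannot hold for every real x for which both sides are defined.
(x+1)² = x² + 2x + 1 ≠ x² + 1 unless x = 0.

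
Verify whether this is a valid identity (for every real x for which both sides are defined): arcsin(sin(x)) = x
No, this is NOT an identity.

Claim: arcsin(sin(x)) = x.
Test a specific point where both sides are defined: x = 2π/3.
LHS = arcsin(sin(x)) ≈ 1.0472
RHS = x ≈ 2.0944
Since 1.0472 ≠ 2.0944, the equation fails at this point, so it cannot hold for every real x for which both sides are defined.
arcsin only returns values in [-π/2, π/2], so arcsin(sin(x)) = x holds only for x in that interval, not for all real x.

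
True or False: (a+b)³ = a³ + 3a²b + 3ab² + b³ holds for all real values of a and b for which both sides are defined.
Claim: (a+b)³ = a³ + 3a²b + 3ab² + b³.
Reasoning: (a+b)³ = (a+b)(a+b)² = (a+b)(a² + 2ab + b²) = a³ + 2a²b + ab² + a²b + 2ab² + b³ = a³ + 3a²b + 3ab² + b³.
So the two sides agree for all real values of a and b for which both sides are defined.

Conclusion: True.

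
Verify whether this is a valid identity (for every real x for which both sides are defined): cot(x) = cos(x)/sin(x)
Yes, this is an identity.

Claim: cot(x) = cos(x)/sin(x).
Reasoning: cot(x) is defined as 1/tan(x) = 1/(sin(x)/cos(x)) = cos(x)/sin(x), wherever sin(x) ≠ 0.
So the two sides agree for every real x for which both sides are defined.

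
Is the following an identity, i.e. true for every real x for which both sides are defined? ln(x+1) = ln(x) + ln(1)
No, this is NOT an identity.

Claim: ln(x+1) = ln(x) + ln(1).
Test a specific point where both sides are defined: x = 5.
LHS = ln(x+1) ≈ 1.7918
RHS = ln(x) + ln(1) ≈ 1.6094
Since 1.7918 ≠ 1.6094, the equation fails at this point, so it cannot hold for every real x for which both sides are defined.
ln(1) = 0, so the right side is just ln(x), which differs from ln(x+1).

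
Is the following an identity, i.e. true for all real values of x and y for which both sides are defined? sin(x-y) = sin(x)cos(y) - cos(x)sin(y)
Claim: sin(x-y) = sin(x)cos(y) - cos(x)sin(y).
Reasoning: Replace y by -y in sin(x+y) = sin(x)cos(y) + cos(x)sin(y) and use cos(-y) = cos(y), sin(-y) = -sin(y): sin(x-y) = sin(x)cos(y) - cos(x)sin(y).
So the two sides agree for all real values of x and y for which both sides are defined.

Conclusion: Yes, this is an identity.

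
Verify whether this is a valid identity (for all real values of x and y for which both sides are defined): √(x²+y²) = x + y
Claim: √(x²+y²) = x + y.
Test a specific point where both sides are defined: x = -1, y = 1/2.
LHS = √(x²+y²) ≈ 1.1180
RHS = x + y ≈ -0.5000
Since 1.1180 ≠ -0.5000, the equation fails at this point, so it cannot hold for all real values of x and y for which both sides are defined.
(x+y)² = x² + 2xy + y², not x² + y², so the square root does not split this way.

Conclusion: No, this is NOT an identity.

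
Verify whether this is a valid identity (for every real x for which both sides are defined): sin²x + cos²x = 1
Yes, this is an identity.

Claim: sin²x + cos²x = 1.
Reasoning: The point (cos x, sin x) lies on the unit circle X² + Y² = 1, so cos²x + sin²x = 1 for every real x.
So the two sides agree for every real x for which both sides are defined.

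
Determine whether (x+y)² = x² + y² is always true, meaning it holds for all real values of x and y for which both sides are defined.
No, this is NOT an identity.

Claim: (x+y)² = x² + y².
Test a specific point where both sides are defined: x = 3, y = 1/2.
LHS = (x+y)² ≈ 12.2500
RHS = x² + y² ≈ 9.2500
Since 12.2500 ≠ 9.2500, the equation fails at this point, so it cannot hold for all real values of x and y for which both sides are defined.
The correct expansion is (x+y)² = x² + 2xy + y²; the cross term 2xy is missing.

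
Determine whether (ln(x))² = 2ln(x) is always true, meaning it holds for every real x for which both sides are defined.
Claim: (ln(x))² = 2ln(x).
Test a specific point where both sides are defined: x = 3/2.
LHS = (ln(x))² ≈ 0.1644
RHS = 2ln(x) ≈ 0.8109
Since 0.1644 ≠ 0.8109, the equation fails at this point, so it cannot hold for every real x for which both sides are defined.
2ln(x) equals ln(x²), which is not the same as (ln x)².

Conclusion: No, this is NOT an identity.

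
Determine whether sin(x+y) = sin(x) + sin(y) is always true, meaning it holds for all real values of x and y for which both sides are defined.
Claim: sin(x+y) = sin(x) + sin(y).
Test a specific point where both sides are defined: x = -π/2, y = -π/6.
LHS = sin(x+y) ≈ -0.8660
RHS = sin(x) + sin(y) ≈ -1.5000
Since -0.8660 ≠ -1.5000, the equation fails at this point, so it cannot hold for all real values of x and y for which both sides are defined.
The correct expansion is sin(x+y) = sin(x)cos(y) + cos(x)sin(y); sine is not additive.

Conclusion: No, this is NOT an identity.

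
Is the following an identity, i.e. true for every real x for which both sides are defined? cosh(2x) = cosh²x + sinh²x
Yes, this is an identity.

Claim: cosh(2x) = cosh²x + sinh²x.
Reasoning: cosh²x = (e^(2x) + 2 + e^(-2x))/4 and sinh²x = (e^(2x) - 2 + e^(-2x))/4. Adding gives (2e^(2x) + 2e^(-2x))/4 = (e^(2x) + e^(-2x))/2 = cosh(2x).
So the two sides agree for every real x for which both sides are defined.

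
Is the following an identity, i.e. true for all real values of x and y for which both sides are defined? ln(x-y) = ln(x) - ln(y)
No, this is NOT an identity.

Claim: ln(x-y) = ln(x) - ln(y).
Test a specific point where both sides are defined: x = 2, y = 1.
LHS = ln(x-y) ≈ 0.0000
RHS = ln(x) - ln(y) ≈ 0.6931
Since 0.0000 ≠ 0.6931, the equation fails at this point, so it cannot hold for all real values of x and y for which both sides are defined.
ln(x) - ln(y) = ln(x/y), not ln(x-y).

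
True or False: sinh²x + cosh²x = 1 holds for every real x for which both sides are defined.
Claim: sinh²x + cosh²x = 1.
Test a specific point where both sides are defined: x = 1.
LHS = sinh²x + cosh²x ≈ 3.7622
RHS = 1 ≈ 1.0000
Since 3.7622 ≠ 1.0000, the equation fails at this point, so it cannot hold for every real x for which both sides are defined.
The correct hyperbolic identity is cosh²x - sinh²x = 1 (a difference); the sum sinh²x + cosh²x equals cosh(2x).

Conclusion: False.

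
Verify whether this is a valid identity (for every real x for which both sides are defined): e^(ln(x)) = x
Claim: e^(ln(x)) = x.
Reasoning: For x > 0, ln(x) is by definition the exponent p such that e^p = x. Raising e to that exponent therefore returns x: e^(ln x) = x.
So the two sides agree for every real x for which both sides are defined.

Conclusion: Yes, this is an identity.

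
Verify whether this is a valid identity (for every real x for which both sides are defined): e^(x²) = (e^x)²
Claim: e^(x²) = (e^x)².
Test a specific point where both sides are defined: x = -3.
LHS = e^(x²) ≈ 8103.0839
RHS = (e^x)² ≈ 0.0025
Since 8103.0839 ≠ 0.0025, the equation fails at this point, so it cannot hold for every real x for which both sides are defined.
(e^x)² = e^(2x), and 2x ≠ x² in general.

Conclusion: No, this is NOT an identity.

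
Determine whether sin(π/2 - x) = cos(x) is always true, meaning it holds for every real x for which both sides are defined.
Yes, this is an identity.

Claim: sin(π/2 - x) = cos(x).
Reasoning: Use sin(u - v) = sin(u)cos(v) - cos(u)sin(v) with u = π/2, v = x: sin(π/2)cos(x) - cos(π/2)sin(x) = 1·cos(x) - 0·sin(x) = cos(x).
So the two sides agree for every real x for which both sides are defined.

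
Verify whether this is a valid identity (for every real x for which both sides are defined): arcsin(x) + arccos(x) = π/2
Yes, this is an identity.

Claim: arcsin(x) + arccos(x) = π/2.
Reasoning: Both sides are defined for -1 ≤ x ≤ 1. Let θ = arcsin(x), so sin θ = x and θ ∈ [-π/2, π/2]. Then cos(π/2 - θ) = sin θ = x and π/2 - θ ∈ [0, π], which is exactly the range of arccos, so arccos(x) = π/2 - θ. Adding: arcsin(x) + arccos(x) = θ + (π/2 - θ) = π/2.
So the two sides agree for every real x for which both sides are defined.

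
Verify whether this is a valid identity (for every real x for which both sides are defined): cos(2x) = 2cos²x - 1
Claim: cos(2x) = 2cos²x - 1.
Reasoning: cos(2x) = cos²x - sin²x. Replace sin²x by 1 - cos²x: cos²x - (1 - cos²x) = 2cos²x - 1.
So the two sides agree for every real x for which both sides are defined.

Conclusion: Yes, this is an identity.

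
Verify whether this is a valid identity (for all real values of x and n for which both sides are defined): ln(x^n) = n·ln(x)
Claim: ln(x^n) = n·ln(x).
Reasoning: The right side requires x > 0. For x > 0, x^n = (e^(ln x))^n = e^(n·ln x), so taking ln of both sides gives ln(x^n) = n·ln(x).
So the two sides agree for all real values of x and n for which both sides are defined.

Conclusion: Yes, this is an identity.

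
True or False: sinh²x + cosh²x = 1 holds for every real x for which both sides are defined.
Claim: sinh²x + cosh²x = 1.
Test a specific point where both sides are defined: x = 3.
LHS = sinh²x + cosh²x ≈ 201.7156
RHS = 1 ≈ 1.0000
Since 201.7156 ≠ 1.0000, the equation fails at this point, so it cannot hold for every real x for which both sides are defined.
The correct hyperbolic identity is cosh²x - sinh²x = 1 (a difference); the sum sinh²x + cosh²x equals cosh(2x).

Conclusion: False.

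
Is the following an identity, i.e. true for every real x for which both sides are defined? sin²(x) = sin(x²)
Claim: sin²(x) = sin(x²).
Test a specific point where both sides are defined: x = -π/4.
LHS = sin²(x) ≈ 0.5000
RHS = sin(x²) ≈ 0.5785
Since 0.5000 ≠ 0.5785, the equation fails at this point, so it cannot hold for every real x for which both sides are defined.
sin²(x) means (sin x)², squaring the output; sin(x²) squares the input. These are different functions.

Conclusion: No, this is NOT an identity.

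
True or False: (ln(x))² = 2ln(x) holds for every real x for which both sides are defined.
Claim: (ln(x))² = 2ln(x).
Test a specific point where both sides are defined: x = 3/2.
LHS = (ln(x))² ≈ 0.1644
RHS = 2ln(x) ≈ 0.8109
Since 0.1644 ≠ 0.8109, the equation fails at this point, so it cannot hold for every real x for which both sides are defined.
2ln(x) equals ln(x²), which is not the same as (ln x)².

Conclusion: False.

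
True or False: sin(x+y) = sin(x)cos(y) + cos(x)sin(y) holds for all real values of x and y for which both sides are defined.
True.

Claim: sin(x+y) = sin(x)cos(y) + cos(x)sin(y).
Reasoning: By Euler's formula e^(i(x+y)) = e^(ix)·e^(iy) = (cos x + i·sin x)(cos y + i·sin y). The imaginary part of the left side is sin(x+y); the imaginary part of the product is sin(x)cos(y) + cos(x)sin(y).
So the two sides agree for all real values of x and y for which both sides are defined.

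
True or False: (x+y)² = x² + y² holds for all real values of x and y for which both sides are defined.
Claim: (x+y)² = x² + y².
Test a specific point where both sides are defined: x = 4, y = -1.
LHS = (x+y)² ≈ 9.0000
RHS = x² + y² ≈ 17.0000
Since 9.0000 ≠ 17.0000, the equation fails at this point, so it cannot hold for all real values of x and y for which both sides are defined.
The correct expansion is (x+y)² = x² + 2xy + y²; the cross term 2xy is missing.

Conclusion: False.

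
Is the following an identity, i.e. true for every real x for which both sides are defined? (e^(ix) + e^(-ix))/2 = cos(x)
Yes, this is an identity.

Claim: (e^(ix) + e^(-ix))/2 = cos(x).
Reasoning: By Euler's formula e^(ix) = cos(x) + i·sin(x) and e^(-ix) = cos(x) - i·sin(x). Adding cancels the sine terms: e^(ix) + e^(-ix) = 2cos(x); divide by 2.
So the two sides agree for every real x for which both sides are defined.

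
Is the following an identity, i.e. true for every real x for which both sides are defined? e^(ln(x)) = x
Claim: e^(ln(x)) = x.
Reasoning: For x > 0, ln(x) is by definition the exponent p such that e^p = x. Raising e to that exponent therefore returns x: e^(ln x) = x.
So the two sides agree for every real x for which both sides are defined.

Conclusion: Yes, this is an identity.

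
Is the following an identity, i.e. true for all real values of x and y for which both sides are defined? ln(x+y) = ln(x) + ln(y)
Claim: ln(x+y) = ln(x) + ln(y).
Test a specific point where both sides are defined: x = 4, y = 1.
LHS = ln(x+y) ≈ 1.6094
RHS = ln(x) + ln(y) ≈ 1.3863
Since 1.6094 ≠ 1.3863, the equation fails at this point, so it cannot hold for all real values of x and y for which both sides are defined.
ln(x) + ln(y) = ln(xy), not ln(x+y).

Conclusion: No, this is NOT an identity.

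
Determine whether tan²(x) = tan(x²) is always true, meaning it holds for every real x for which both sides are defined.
Claim: tan²(x) = tan(x²).
Test a specific point where both sides are defined: x = π/6.
LHS = tan²(x) ≈ 0.3333
RHS = tan(x²) ≈ 0.2812
Since 0.3333 ≠ 0.2812, the equation fails at this point, so it cannot hold for every real x for which both sides are defined.
tan²(x) means (tan x)², squaring the output; tan(x²) squares the input. These are different functions.

Conclusion: No, this is NOT an identity.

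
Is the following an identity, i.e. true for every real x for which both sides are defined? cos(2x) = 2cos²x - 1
Yes, this is an identity.

Claim: cos(2x) = 2cos²x - 1.
Reasoning: cos(2x) = cos²x - sin²x. Replace sin²x by 1 - cos²x: cos²x - (1 - cos²x) = 2cos²x - 1.
So the two sides agree for every real x for which both sides are defined.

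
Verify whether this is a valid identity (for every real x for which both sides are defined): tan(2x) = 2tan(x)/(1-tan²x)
Claim: tan(2x) = 2tan(x)/(1-tan²x).
Reasoning: tan(2x) = sin(2x)/cos(2x) = 2sin(x)cos(x) / (cos²x - sin²x). Divide numerator and denominator by cos²x: 2tan(x) / (1 - tan²x).
So the two sides agree for every real x for which both sides are defined.

Conclusion: Yes, this is an identity.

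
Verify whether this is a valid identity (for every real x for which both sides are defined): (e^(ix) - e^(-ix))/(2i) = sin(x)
Yes, this is an identity.

Claim: (e^(ix) - e^(-ix))/(2i) = sin(x).
Reasoning: By Euler's formula e^(ix) = cos(x) + i·sin(x) and e^(-ix) = cos(x) - i·sin(x). Subtracting cancels the cosine terms: e^(ix) - e^(-ix) = 2i·sin(x); divide by 2i.
So the two sides agree for every real x for which both sides are defined.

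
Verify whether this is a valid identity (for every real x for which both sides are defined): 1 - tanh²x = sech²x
Claim: 1 - tanh²x = sech²x.
Reasoning: Divide cosh²x - sinh²x = 1 through by cosh²x (never zero): 1 - tanh²x = 1/cosh²x = sech²x.
So the two sides agree for every real x for which both sides are defined.

Conclusion: Yes, this is an identity.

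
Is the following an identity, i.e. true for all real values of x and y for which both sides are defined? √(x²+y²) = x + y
No, this is NOT an identity.

Claim: √(x²+y²) = x + y.
Test a specific point where both sides are defined: x = 5, y = -3.
LHS = √(x²+y²) ≈ 5.8310
RHS = x + y ≈ 2.0000
Since 5.8310 ≠ 2.0000, the equation fails at this point, so it cannot hold for all real values of x and y for which both sides are defined.
(x+y)² = x² + 2xy + y², not x² + y², so the square root does not split this way.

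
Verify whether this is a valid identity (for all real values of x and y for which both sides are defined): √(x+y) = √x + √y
Claim: √(x+y) = √x + √y.
Test a specific point where both sides are defined: x = 4, y = 5.
LHS = √(x+y) ≈ 3.0000
RHS = √x + √y ≈ 4.2361
Since 3.0000 ≠ 4.2361, the equation fails at this point, so it cannot hold for all real values of x and y for which both sides are defined.
Squaring the right side gives x + 2√(xy) + y, not x + y.

Conclusion: No, this is NOT an identity.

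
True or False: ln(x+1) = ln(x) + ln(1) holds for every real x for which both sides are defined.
False.

Claim: ln(x+1) = ln(x) + ln(1).
Test a specific point where both sides are defined: x = 4.
LHS = ln(x+1) ≈ 1.6094
RHS = ln(x) + ln(1) ≈ 1.3863
Since 1.6094 ≠ 1.3863, the equation fails at this point, so it cannot hold for every real x for which both sides are defined.
ln(1) = 0, so the right side is just ln(x), which differs from ln(x+1).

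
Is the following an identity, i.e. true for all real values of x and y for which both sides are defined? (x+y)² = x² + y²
No, this is NOT an identity.

Claim: (x+y)² = x² + y².
Test a specific point where both sides are defined: x = 1/2, y = -3.
LHS = (x+y)² ≈ 6.2500
RHS = x² + y² ≈ 9.2500
Since 6.2500 ≠ 9.2500, the equation fails at this point, so it cannot hold for all real values of x and y for which both sides are defined.
The correct expansion is (x+y)² = x² + 2xy + y²; the cross term 2xy is missing.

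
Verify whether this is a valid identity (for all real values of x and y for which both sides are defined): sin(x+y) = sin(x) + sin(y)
Claim: sin(x+y) = sin(x) + sin(y).
Test a specific point where both sides are defined: x = π, y = -π/2.
LHS = sin(x+y) ≈ 1.0000
RHS = sin(x) + sin(y) ≈ -1.0000
Since 1.0000 ≠ -1.0000, the equation fails at this point, so it cannot hold for all real values of x and y for which both sides are defined.
The correct expansion is sin(x+y) = sin(x)cos(y) + cos(x)sin(y); sine is not additive.

Conclusion: No, this is NOT an identity.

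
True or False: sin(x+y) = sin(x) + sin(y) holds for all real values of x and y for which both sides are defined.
False.

Claim: sin(x+y) = sin(x) + sin(y).
Test a specific point where both sides are defined: x = π/4, y = -π/6.
LHS = sin(x+y) ≈ 0.2588
RHS = sin(x) + sin(y) ≈ 0.2071
Since 0.2588 ≠ 0.2071, the equation fails at this point, so it cannot hold for all real values of x and y for which both sides are defined.
The correct expansion is sin(x+y) = sin(x)cos(y) + cos(x)sin(y); sine is not additive.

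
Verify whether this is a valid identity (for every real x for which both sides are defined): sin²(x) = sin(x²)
Claim: sin²(x) = sin(x²).
Test a specific point where both sides are defined: x = -π/2.
LHS = sin²(x) ≈ 1.0000
RHS = sin(x²) ≈ 0.6243
Since 1.0000 ≠ 0.6243, the equation fails at this point, so it cannot hold for every real x for which both sides are defined.
sin²(x) means (sin x)², squaring the output; sin(x²) squares the input. These are different functions.

Conclusion: No, this is NOT an identity.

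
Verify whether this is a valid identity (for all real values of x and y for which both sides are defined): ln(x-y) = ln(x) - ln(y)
No, this is NOT an identity.

Claim: ln(x-y) = ln(x) - ln(y).
Test a specific point where both sides are defined: x = 1, y = 1/2.
LHS = ln(x-y) ≈ -0.6931
RHS = ln(x) - ln(y) ≈ 0.6931
Since -0.6931 ≠ 0.6931, the equation fails at this point, so it cannot hold for all real values of x and y for which both sides are defined.
ln(x) - ln(y) = ln(x/y), not ln(x-y).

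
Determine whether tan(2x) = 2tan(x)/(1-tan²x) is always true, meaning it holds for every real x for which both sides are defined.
Yes, this is an identity.

Claim: tan(2x) = 2tan(x)/(1-tan²x).
Reasoning: tan(2x) = sin(2x)/cos(2x) = 2sin(x)cos(x) / (cos²x - sin²x). Divide numerator and denominator by cos²x: 2tan(x) / (1 - tan²x).
So the two sides agree for every real x for which both sides are defined.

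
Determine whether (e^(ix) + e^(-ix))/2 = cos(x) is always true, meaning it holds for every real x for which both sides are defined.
Yes, this is an identity.

Claim: (e^(ix) + e^(-ix))/2 = cos(x).
Reasoning: By Euler's formula e^(ix) = cos(x) + i·sin(x) and e^(-ix) = cos(x) - i·sin(x). Adding cancels the sine terms: e^(ix) + e^(-ix) = 2cos(x); divide by 2.
So the two sides agree for every real x for which both sides are defined.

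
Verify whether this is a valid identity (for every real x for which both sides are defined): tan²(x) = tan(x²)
Claim: tan²(x) = tan(x²).
Test a specific point where both sides are defined: x = 3π/4.
LHS = tan²(x) ≈ 1.0000
RHS = tan(x²) ≈ -0.8977
Since 1.0000 ≠ -0.8977, the equation fails at this point, so it cannot hold for every real x for which both sides are defined.
tan²(x) means (tan x)², squaring the output; tan(x²) squares the input. These are different functions.

Conclusion: No, this is NOT an identity.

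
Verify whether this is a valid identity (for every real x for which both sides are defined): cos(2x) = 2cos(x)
No, this is NOT an identity.

Claim: cos(2x) = 2cos(x).
Test a specific point where both sides are defined: x = π/4.
LHS = cos(2x) ≈ 0.0000
RHS = 2cos(x) ≈ 1.4142
Since 0.0000 ≠ 1.4142, the equation fails at this point, so it cannot hold for every real x for which both sides are defined.
The correct double-angle formula is cos(2x) = cos²x - sin²x.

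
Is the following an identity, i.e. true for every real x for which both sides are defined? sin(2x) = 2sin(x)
No, this is NOT an identity.

Claim: sin(2x) = 2sin(x).
Test a specific point where both sides are defined: x = π/3.
LHS = sin(2x) ≈ 0.8660
RHS = 2sin(x) ≈ 1.7321
Since 0.8660 ≠ 1.7321, the equation fails at this point, so it cannot hold for every real x for which both sides are defined.
The correct double-angle formula is sin(2x) = 2sin(x)cos(x).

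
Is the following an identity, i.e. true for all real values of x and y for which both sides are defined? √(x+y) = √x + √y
Claim: √(x+y) = √x + √y.
Test a specific point where both sides are defined: x = 4, y = 3/2.
LHS = √(x+y) ≈ 2.3452
RHS = √x + √y ≈ 3.2247
Since 2.3452 ≠ 3.2247, the equation fails at this point, so it cannot hold for all real values of x and y for which both sides are defined.
Squaring the right side gives x + 2√(xy) + y, not x + y.

Conclusion: No, this is NOT an identity.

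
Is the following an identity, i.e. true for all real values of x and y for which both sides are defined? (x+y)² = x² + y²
Claim: (x+y)² = x² + y².
Test a specific point where both sides are defined: x = 1, y = 3/2.
LHS = (x+y)² ≈ 6.2500
RHS = x² + y² ≈ 3.2500
Since 6.2500 ≠ 3.2500, the equation fails at this point, so it cannot hold for all real values of x and y for which both sides are defined.
The correct expansion is (x+y)² = x² + 2xy + y²; the cross term 2xy is missing.

Conclusion: No, this is NOT an identity.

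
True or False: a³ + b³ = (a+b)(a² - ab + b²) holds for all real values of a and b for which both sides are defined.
Claim: a³ + b³ = (a+b)(a² - ab + b²).
Reasoning: Expand the right side: (a+b)(a² - ab + b²) = a³ - a²b + ab² + a²b - ab² + b³ = a³ + b³ (the middle terms cancel in pairs).
So the two sides agree for all real values of a and b for which both sides are defined.

Conclusion: True.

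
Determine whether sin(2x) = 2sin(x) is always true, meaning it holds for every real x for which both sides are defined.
Claim: sin(2x) = 2sin(x).
Test a specific point where both sides are defined: x = 3π/4.
LHS = sin(2x) ≈ -1.0000
RHS = 2sin(x) ≈ 1.4142
Since -1.0000 ≠ 1.4142, the equation fails at this point, so it cannot hold for every real x for which both sides are defined.
The correct double-angle formula is sin(2x) = 2sin(x)cos(x).

Conclusion: No, this is NOT an identity.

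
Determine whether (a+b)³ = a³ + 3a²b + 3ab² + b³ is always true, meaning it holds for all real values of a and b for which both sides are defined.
Yes, this is an identity.

Claim: (a+b)³ = a³ + 3a²b + 3ab² + b³.
Reasoning: (a+b)³ = (a+b)(a+b)² = (a+b)(a² + 2ab + b²) = a³ + 2a²b + ab² + a²b + 2ab² + b³ = a³ + 3a²b + 3ab² + b³.
So the two sides agree for all real values of a and b for which both sides are defined.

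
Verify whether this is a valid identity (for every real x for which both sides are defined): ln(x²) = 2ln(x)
Yes, this is an identity.

Claim: ln(x²) = 2ln(x).
Reasoning: The right side requires x > 0. For x > 0, x² = (e^(ln x))² = e^(2ln x), so ln(x²) = 2ln(x). (For x < 0 the right side is undefined, so those values are outside the claim.)
So the two sides agree for every real x for which both sides are defined.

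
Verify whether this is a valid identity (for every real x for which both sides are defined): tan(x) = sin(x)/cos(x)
Claim: tan(x) = sin(x)/cos(x).
Reasoning: For an angle x whose terminal point on the unit circle is (cos x, sin x), tan(x) is defined as the ratio (second coordinate)/(first coordinate) = sin(x)/cos(x), wherever cos(x) ≠ 0.
So the two sides agree for every real x for which both sides are defined.

Conclusion: Yes, this is an identity.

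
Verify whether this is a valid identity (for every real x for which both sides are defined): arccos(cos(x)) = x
Claim: arccos(cos(x)) = x.
Test a specific point where both sides are defined: x = -π/3.
LHS = arccos(cos(x)) ≈ 1.0472
RHS = x ≈ -1.0472
Since 1.0472 ≠ -1.0472, the equation fails at this point, so it cannot hold for every real x for which both sides are defined.
arccos only returns values in [0, π], so arccos(cos(x)) = x holds only for x in that interval, not for all real x.

Conclusion: No, this is NOT an identity.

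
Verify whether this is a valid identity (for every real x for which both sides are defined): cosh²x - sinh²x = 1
Claim: cosh²x - sinh²x = 1.
Reasoning: With cosh(x) = (e^x + e^-x)/2 and sinh(x) = (e^x - e^-x)/2: cosh²x = (e^(2x) + 2 + e^(-2x))/4 and sinh²x = (e^(2x) - 2 + e^(-2x))/4. Subtracting leaves 4/4 = 1.
So the two sides agree for every real x for which both sides are defined.

Conclusion: Yes, this is an identity.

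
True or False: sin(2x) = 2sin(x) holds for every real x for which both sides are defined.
False.

Claim: sin(2x) = 2sin(x).
Test a specific point where both sides are defined: x = π/4.
LHS = sin(2x) ≈ 1.0000
RHS = 2sin(x) ≈ 1.4142
Since 1.0000 ≠ 1.4142, the equation fails at this point, so it cannot hold for every real x for which both sides are defined.
The correct double-angle formula is sin(2x) = 2sin(x)cos(x).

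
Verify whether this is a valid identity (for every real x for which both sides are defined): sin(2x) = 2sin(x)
No, this is NOT an identity.

Claim: sin(2x) = 2sin(x).
Test a specific point where both sides are defined: x = 2π/3.
LHS = sin(2x) ≈ -0.8660
RHS = 2sin(x) ≈ 1.7321
Since -0.8660 ≠ 1.7321, the equation fails at this point, so it cannot hold for every real x for which both sides are defined.
The correct double-angle formula is sin(2x) = 2sin(x)cos(x).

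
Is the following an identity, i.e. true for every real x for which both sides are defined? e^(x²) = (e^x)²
No, this is NOT an identity.

Claim: e^(x²) = (e^x)².
Test a specific point where both sides are defined: x = -2.
LHS = e^(x²) ≈ 54.5982
RHS = (e^x)² ≈ 0.0183
Since 54.5982 ≠ 0.0183, the equation fails at this point, so it cannot hold for every real x for which both sides are defined.
(e^x)² = e^(2x), and 2x ≠ x² in general.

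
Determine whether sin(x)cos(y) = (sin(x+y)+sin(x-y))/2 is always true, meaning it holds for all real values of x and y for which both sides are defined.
Claim: sin(x)cos(y) = (sin(x+y)+sin(x-y))/2.
Reasoning: sin(x+y) = sin(x)cos(y) + cos(x)sin(y) and sin(x-y) = sin(x)cos(y) - cos(x)sin(y). Adding, sin(x+y) + sin(x-y) = 2sin(x)cos(y); divide by 2.
So the two sides agree for all real values of x and y for which both sides are defined.

Conclusion: Yes, this is an identity.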